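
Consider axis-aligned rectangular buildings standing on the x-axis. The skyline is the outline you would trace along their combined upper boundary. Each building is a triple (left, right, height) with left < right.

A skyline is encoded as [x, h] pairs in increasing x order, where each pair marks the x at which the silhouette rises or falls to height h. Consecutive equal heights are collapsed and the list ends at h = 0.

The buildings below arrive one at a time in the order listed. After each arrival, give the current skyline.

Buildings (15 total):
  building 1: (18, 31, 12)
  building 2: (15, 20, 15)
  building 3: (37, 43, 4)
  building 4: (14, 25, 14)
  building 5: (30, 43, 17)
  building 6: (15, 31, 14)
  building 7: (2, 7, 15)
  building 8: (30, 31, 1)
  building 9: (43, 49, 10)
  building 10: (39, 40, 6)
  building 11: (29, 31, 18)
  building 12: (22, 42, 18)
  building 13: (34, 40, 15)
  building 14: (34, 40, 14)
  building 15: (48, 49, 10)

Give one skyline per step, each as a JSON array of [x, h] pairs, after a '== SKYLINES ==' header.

== SKYLINES ==
[[18,12],[31,0]]
[[15,15],[20,12],[31,0]]
[[15,15],[20,12],[31,0],[37,4],[43,0]]
[[14,14],[15,15],[20,14],[25,12],[31,0],[37,4],[43,0]]
[[14,14],[15,15],[20,14],[25,12],[30,17],[43,0]]
[[14,14],[15,15],[20,14],[30,17],[43,0]]
[[2,15],[7,0],[14,14],[15,15],[20,14],[30,17],[43,0]]
[[2,15],[7,0],[14,14],[15,15],[20,14],[30,17],[43,0]]
[[2,15],[7,0],[14,14],[15,15],[20,14],[30,17],[43,10],[49,0]]
[[2,15],[7,0],[14,14],[15,15],[20,14],[30,17],[43,10],[49,0]]
[[2,15],[7,0],[14,14],[15,15],[20,14],[29,18],[31,17],[43,10],[49,0]]
[[2,15],[7,0],[14,14],[15,15],[20,14],[22,18],[42,17],[43,10],[49,0]]
[[2,15],[7,0],[14,14],[15,15],[20,14],[22,18],[42,17],[43,10],[49,0]]
[[2,15],[7,0],[14,14],[15,15],[20,14],[22,18],[42,17],[43,10],[49,0]]
[[2,15],[7,0],[14,14],[15,15],[20,14],[22,18],[42,17],[43,10],[49,0]]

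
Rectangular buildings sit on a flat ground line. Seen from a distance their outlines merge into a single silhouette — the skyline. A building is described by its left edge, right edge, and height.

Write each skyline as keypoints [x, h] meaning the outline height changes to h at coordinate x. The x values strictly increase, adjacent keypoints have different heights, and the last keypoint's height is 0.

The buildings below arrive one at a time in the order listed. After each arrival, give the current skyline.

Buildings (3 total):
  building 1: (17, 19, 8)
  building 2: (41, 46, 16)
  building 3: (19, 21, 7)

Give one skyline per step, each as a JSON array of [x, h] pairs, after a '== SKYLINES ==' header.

== SKYLINES ==
[[17,8],[19,0]]
[[17,8],[19,0],[41,16],[46,0]]
[[17,8],[19,7],[21,0],[41,16],[46,0]]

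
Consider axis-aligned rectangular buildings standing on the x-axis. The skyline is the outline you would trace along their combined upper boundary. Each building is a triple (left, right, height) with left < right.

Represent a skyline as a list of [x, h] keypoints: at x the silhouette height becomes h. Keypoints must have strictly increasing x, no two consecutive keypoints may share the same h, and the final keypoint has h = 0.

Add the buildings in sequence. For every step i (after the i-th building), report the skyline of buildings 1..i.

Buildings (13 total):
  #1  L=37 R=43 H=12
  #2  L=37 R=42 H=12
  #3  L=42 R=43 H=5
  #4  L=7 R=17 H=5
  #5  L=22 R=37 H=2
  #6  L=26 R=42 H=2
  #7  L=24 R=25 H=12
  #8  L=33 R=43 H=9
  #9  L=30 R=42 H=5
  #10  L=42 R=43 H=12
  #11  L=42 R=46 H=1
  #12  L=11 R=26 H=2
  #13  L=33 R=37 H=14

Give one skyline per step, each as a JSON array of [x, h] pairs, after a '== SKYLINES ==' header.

== SKYLINES ==
[[37,12],[43,0]]
[[37,12],[43,0]]
[[37,12],[43,0]]
[[7,5],[17,0],[37,12],[43,0]]
[[7,5],[17,0],[22,2],[37,12],[43,0]]
[[7,5],[17,0],[22,2],[37,12],[43,0]]
[[7,5],[17,0],[22,2],[24,12],[25,2],[37,12],[43,0]]
[[7,5],[17,0],[22,2],[24,12],[25,2],[33,9],[37,12],[43,0]]
[[7,5],[17,0],[22,2],[24,12],[25,2],[30,5],[33,9],[37,12],[43,0]]
[[7,5],[17,0],[22,2],[24,12],[25,2],[30,5],[33,9],[37,12],[43,0]]
[[7,5],[17,0],[22,2],[24,12],[25,2],[30,5],[33,9],[37,12],[43,1],[46,0]]
[[7,5],[17,2],[24,12],[25,2],[30,5],[33,9],[37,12],[43,1],[46,0]]
[[7,5],[17,2],[24,12],[25,2],[30,5],[33,14],[37,12],[43,1],[46,0]]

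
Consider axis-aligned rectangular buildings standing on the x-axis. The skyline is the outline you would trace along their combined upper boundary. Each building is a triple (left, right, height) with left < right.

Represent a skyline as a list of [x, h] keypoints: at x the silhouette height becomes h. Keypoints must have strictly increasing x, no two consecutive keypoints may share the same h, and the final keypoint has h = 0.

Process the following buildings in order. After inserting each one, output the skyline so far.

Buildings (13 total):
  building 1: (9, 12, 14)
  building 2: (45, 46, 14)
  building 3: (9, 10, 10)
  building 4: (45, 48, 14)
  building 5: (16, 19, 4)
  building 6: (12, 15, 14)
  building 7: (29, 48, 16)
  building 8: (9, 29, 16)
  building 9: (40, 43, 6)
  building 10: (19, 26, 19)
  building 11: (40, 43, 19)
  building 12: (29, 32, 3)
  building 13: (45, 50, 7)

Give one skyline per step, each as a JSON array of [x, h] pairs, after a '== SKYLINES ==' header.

== SKYLINES ==
[[9,14],[12,0]]
[[9,14],[12,0],[45,14],[46,0]]
[[9,14],[12,0],[45,14],[46,0]]
[[9,14],[12,0],[45,14],[48,0]]
[[9,14],[12,0],[16,4],[19,0],[45,14],[48,0]]
[[9,14],[15,0],[16,4],[19,0],[45,14],[48,0]]
[[9,14],[15,0],[16,4],[19,0],[29,16],[48,0]]
[[9,16],[48,0]]
[[9,16],[48,0]]
[[9,16],[19,19],[26,16],[48,0]]
[[9,16],[19,19],[26,16],[40,19],[43,16],[48,0]]
[[9,16],[19,19],[26,16],[40,19],[43,16],[48,0]]
[[9,16],[19,19],[26,16],[40,19],[43,16],[48,7],[50,0]]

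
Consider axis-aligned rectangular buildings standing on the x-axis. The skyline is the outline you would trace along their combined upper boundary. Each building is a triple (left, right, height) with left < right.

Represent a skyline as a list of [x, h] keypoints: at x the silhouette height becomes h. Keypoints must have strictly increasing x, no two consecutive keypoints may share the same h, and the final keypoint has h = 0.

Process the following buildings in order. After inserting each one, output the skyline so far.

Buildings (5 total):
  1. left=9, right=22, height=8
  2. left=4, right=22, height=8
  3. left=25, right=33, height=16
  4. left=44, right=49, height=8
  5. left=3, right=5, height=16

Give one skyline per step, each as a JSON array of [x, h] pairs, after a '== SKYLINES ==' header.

== SKYLINES ==
[[9,8],[22,0]]
[[4,8],[22,0]]
[[4,8],[22,0],[25,16],[33,0]]
[[4,8],[22,0],[25,16],[33,0],[44,8],[49,0]]
[[3,16],[5,8],[22,0],[25,16],[33,0],[44,8],[49,0]]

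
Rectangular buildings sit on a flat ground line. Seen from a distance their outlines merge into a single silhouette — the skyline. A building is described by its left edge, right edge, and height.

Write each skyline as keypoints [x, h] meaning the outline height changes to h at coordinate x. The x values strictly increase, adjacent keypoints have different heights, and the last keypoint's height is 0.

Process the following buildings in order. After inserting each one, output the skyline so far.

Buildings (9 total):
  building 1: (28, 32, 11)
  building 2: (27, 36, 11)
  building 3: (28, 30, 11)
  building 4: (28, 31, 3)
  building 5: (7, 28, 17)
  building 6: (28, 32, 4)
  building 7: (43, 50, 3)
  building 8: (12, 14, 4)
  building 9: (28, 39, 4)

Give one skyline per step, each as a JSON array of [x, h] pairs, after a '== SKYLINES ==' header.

== SKYLINES ==
[[28,11],[32,0]]
[[27,11],[36,0]]
[[27,11],[36,0]]
[[27,11],[36,0]]
[[7,17],[28,11],[36,0]]
[[7,17],[28,11],[36,0]]
[[7,17],[28,11],[36,0],[43,3],[50,0]]
[[7,17],[28,11],[36,0],[43,3],[50,0]]
[[7,17],[28,11],[36,4],[39,0],[43,3],[50,0]]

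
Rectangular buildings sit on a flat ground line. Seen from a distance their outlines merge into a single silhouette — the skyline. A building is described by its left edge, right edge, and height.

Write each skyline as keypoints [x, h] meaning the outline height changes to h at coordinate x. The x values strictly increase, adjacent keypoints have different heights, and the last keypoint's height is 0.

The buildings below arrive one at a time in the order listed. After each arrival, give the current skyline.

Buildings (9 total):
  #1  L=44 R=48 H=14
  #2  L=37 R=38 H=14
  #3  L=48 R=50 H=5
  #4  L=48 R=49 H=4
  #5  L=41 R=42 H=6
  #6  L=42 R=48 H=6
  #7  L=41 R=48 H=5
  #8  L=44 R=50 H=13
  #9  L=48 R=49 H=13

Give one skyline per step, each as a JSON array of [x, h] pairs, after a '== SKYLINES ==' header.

== SKYLINES ==
[[44,14],[48,0]]
[[37,14],[38,0],[44,14],[48,0]]
[[37,14],[38,0],[44,14],[48,5],[50,0]]
[[37,14],[38,0],[44,14],[48,5],[50,0]]
[[37,14],[38,0],[41,6],[42,0],[44,14],[48,5],[50,0]]
[[37,14],[38,0],[41,6],[44,14],[48,5],[50,0]]
[[37,14],[38,0],[41,6],[44,14],[48,5],[50,0]]
[[37,14],[38,0],[41,6],[44,14],[48,13],[50,0]]
[[37,14],[38,0],[41,6],[44,14],[48,13],[50,0]]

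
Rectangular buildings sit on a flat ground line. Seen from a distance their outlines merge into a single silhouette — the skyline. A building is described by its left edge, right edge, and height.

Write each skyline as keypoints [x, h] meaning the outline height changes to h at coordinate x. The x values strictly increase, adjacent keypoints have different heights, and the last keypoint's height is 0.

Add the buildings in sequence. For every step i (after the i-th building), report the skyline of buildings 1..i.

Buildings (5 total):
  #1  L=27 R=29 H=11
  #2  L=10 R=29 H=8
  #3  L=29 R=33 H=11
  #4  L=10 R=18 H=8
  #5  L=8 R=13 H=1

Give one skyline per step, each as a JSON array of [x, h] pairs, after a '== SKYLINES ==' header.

== SKYLINES ==
[[27,11],[29,0]]
[[10,8],[27,11],[29,0]]
[[10,8],[27,11],[33,0]]
[[10,8],[27,11],[33,0]]
[[8,1],[10,8],[27,11],[33,0]]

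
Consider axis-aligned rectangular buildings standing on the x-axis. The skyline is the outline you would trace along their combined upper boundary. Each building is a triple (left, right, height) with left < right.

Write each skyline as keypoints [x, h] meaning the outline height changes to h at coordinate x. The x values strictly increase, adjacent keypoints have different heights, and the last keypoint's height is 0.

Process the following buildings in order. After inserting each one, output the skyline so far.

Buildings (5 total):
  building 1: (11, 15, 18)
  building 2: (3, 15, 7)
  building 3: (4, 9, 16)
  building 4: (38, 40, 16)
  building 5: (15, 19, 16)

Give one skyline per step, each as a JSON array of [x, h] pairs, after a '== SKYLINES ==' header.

== SKYLINES ==
[[11,18],[15,0]]
[[3,7],[11,18],[15,0]]
[[3,7],[4,16],[9,7],[11,18],[15,0]]
[[3,7],[4,16],[9,7],[11,18],[15,0],[38,16],[40,0]]
[[3,7],[4,16],[9,7],[11,18],[15,16],[19,0],[38,16],[40,0]]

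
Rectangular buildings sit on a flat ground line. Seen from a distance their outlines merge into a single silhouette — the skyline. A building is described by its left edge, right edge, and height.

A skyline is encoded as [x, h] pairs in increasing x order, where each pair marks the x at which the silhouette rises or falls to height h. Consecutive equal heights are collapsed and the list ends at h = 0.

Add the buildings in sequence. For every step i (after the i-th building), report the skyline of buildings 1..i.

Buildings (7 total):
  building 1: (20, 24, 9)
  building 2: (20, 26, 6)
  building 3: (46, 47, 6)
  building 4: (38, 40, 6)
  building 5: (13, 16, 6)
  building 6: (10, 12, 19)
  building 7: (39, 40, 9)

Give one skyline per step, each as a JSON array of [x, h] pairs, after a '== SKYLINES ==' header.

== SKYLINES ==
[[20,9],[24,0]]
[[20,9],[24,6],[26,0]]
[[20,9],[24,6],[26,0],[46,6],[47,0]]
[[20,9],[24,6],[26,0],[38,6],[40,0],[46,6],[47,0]]
[[13,6],[16,0],[20,9],[24,6],[26,0],[38,6],[40,0],[46,6],[47,0]]
[[10,19],[12,0],[13,6],[16,0],[20,9],[24,6],[26,0],[38,6],[40,0],[46,6],[47,0]]
[[10,19],[12,0],[13,6],[16,0],[20,9],[24,6],[26,0],[38,6],[39,9],[40,0],[46,6],[47,0]]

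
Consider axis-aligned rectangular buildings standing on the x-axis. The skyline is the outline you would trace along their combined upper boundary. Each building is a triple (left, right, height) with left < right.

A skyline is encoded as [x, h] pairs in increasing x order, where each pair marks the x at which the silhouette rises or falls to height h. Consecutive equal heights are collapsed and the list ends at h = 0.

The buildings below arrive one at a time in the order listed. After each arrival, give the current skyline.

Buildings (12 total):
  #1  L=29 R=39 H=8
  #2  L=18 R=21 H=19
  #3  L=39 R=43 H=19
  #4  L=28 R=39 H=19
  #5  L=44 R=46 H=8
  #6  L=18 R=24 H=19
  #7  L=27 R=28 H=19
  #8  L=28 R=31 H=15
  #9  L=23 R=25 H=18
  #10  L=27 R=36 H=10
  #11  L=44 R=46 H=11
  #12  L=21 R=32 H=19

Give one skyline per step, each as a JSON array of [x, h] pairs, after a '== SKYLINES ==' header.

== SKYLINES ==
[[29,8],[39,0]]
[[18,19],[21,0],[29,8],[39,0]]
[[18,19],[21,0],[29,8],[39,19],[43,0]]
[[18,19],[21,0],[28,19],[43,0]]
[[18,19],[21,0],[28,19],[43,0],[44,8],[46,0]]
[[18,19],[24,0],[28,19],[43,0],[44,8],[46,0]]
[[18,19],[24,0],[27,19],[43,0],[44,8],[46,0]]
[[18,19],[24,0],[27,19],[43,0],[44,8],[46,0]]
[[18,19],[24,18],[25,0],[27,19],[43,0],[44,8],[46,0]]
[[18,19],[24,18],[25,0],[27,19],[43,0],[44,8],[46,0]]
[[18,19],[24,18],[25,0],[27,19],[43,0],[44,11],[46,0]]
[[18,19],[43,0],[44,11],[46,0]]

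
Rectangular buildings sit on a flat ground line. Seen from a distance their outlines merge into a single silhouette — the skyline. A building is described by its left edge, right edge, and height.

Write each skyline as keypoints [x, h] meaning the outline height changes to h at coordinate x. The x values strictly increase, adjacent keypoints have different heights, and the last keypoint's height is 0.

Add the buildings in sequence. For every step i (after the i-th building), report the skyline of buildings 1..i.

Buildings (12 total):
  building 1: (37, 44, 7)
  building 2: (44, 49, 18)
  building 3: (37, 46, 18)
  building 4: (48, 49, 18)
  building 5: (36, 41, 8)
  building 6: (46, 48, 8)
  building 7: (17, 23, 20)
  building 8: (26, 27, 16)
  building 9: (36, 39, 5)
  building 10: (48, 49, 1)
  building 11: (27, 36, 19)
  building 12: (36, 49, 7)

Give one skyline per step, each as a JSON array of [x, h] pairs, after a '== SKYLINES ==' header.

== SKYLINES ==
[[37,7],[44,0]]
[[37,7],[44,18],[49,0]]
[[37,18],[49,0]]
[[37,18],[49,0]]
[[36,8],[37,18],[49,0]]
[[36,8],[37,18],[49,0]]
[[17,20],[23,0],[36,8],[37,18],[49,0]]
[[17,20],[23,0],[26,16],[27,0],[36,8],[37,18],[49,0]]
[[17,20],[23,0],[26,16],[27,0],[36,8],[37,18],[49,0]]
[[17,20],[23,0],[26,16],[27,0],[36,8],[37,18],[49,0]]
[[17,20],[23,0],[26,16],[27,19],[36,8],[37,18],[49,0]]
[[17,20],[23,0],[26,16],[27,19],[36,8],[37,18],[49,0]]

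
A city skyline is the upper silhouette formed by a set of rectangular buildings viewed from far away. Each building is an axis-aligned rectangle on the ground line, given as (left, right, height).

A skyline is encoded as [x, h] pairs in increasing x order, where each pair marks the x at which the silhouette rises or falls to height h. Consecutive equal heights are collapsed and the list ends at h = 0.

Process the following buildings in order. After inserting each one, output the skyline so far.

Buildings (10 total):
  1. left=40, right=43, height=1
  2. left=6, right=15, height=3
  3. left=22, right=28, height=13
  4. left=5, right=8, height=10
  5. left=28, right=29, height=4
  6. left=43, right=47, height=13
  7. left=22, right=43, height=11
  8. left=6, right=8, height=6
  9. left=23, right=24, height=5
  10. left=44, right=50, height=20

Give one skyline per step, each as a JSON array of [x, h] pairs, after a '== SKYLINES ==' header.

== SKYLINES ==
[[40,1],[43,0]]
[[6,3],[15,0],[40,1],[43,0]]
[[6,3],[15,0],[22,13],[28,0],[40,1],[43,0]]
[[5,10],[8,3],[15,0],[22,13],[28,0],[40,1],[43,0]]
[[5,10],[8,3],[15,0],[22,13],[28,4],[29,0],[40,1],[43,0]]
[[5,10],[8,3],[15,0],[22,13],[28,4],[29,0],[40,1],[43,13],[47,0]]
[[5,10],[8,3],[15,0],[22,13],[28,11],[43,13],[47,0]]
[[5,10],[8,3],[15,0],[22,13],[28,11],[43,13],[47,0]]
[[5,10],[8,3],[15,0],[22,13],[28,11],[43,13],[47,0]]
[[5,10],[8,3],[15,0],[22,13],[28,11],[43,13],[44,20],[50,0]]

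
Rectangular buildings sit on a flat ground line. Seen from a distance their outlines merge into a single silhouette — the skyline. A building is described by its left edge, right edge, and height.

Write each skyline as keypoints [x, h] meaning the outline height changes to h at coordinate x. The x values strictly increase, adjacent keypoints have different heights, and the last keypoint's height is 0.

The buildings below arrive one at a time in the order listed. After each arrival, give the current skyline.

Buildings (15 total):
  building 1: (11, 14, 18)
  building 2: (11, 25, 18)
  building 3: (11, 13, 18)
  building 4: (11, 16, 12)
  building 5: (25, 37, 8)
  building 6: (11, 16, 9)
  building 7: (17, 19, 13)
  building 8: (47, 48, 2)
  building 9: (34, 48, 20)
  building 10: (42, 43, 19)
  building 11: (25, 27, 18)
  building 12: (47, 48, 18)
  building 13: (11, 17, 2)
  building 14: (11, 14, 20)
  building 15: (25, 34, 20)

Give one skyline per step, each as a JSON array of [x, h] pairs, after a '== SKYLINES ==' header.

== SKYLINES ==
[[11,18],[14,0]]
[[11,18],[25,0]]
[[11,18],[25,0]]
[[11,18],[25,0]]
[[11,18],[25,8],[37,0]]
[[11,18],[25,8],[37,0]]
[[11,18],[25,8],[37,0]]
[[11,18],[25,8],[37,0],[47,2],[48,0]]
[[11,18],[25,8],[34,20],[48,0]]
[[11,18],[25,8],[34,20],[48,0]]
[[11,18],[27,8],[34,20],[48,0]]
[[11,18],[27,8],[34,20],[48,0]]
[[11,18],[27,8],[34,20],[48,0]]
[[11,20],[14,18],[27,8],[34,20],[48,0]]
[[11,20],[14,18],[25,20],[48,0]]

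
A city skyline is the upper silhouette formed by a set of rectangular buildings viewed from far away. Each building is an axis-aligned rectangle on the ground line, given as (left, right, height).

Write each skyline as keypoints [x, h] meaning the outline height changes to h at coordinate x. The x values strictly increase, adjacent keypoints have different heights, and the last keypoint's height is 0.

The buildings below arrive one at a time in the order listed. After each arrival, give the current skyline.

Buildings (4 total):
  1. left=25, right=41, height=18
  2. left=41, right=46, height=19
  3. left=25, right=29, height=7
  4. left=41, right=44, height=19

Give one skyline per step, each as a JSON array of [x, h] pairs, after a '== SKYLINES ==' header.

== SKYLINES ==
[[25,18],[41,0]]
[[25,18],[41,19],[46,0]]
[[25,18],[41,19],[46,0]]
[[25,18],[41,19],[46,0]]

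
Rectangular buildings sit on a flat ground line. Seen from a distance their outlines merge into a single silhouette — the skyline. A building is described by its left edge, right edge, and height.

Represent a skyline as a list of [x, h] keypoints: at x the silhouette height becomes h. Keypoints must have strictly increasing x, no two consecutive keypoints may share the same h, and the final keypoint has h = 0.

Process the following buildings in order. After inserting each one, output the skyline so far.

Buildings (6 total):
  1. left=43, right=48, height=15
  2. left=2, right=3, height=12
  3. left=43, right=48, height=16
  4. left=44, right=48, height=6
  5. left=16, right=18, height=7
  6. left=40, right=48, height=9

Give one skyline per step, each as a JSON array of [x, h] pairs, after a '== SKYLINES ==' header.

== SKYLINES ==
[[43,15],[48,0]]
[[2,12],[3,0],[43,15],[48,0]]
[[2,12],[3,0],[43,16],[48,0]]
[[2,12],[3,0],[43,16],[48,0]]
[[2,12],[3,0],[16,7],[18,0],[43,16],[48,0]]
[[2,12],[3,0],[16,7],[18,0],[40,9],[43,16],[48,0]]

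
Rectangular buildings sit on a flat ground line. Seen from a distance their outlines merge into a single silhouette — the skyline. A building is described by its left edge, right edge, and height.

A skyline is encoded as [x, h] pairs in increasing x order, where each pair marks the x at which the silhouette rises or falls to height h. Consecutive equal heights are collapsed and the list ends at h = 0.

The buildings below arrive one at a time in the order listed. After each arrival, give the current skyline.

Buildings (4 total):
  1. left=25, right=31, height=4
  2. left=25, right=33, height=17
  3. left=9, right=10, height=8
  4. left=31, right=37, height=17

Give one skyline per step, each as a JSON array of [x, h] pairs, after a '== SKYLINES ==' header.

== SKYLINES ==
[[25,4],[31,0]]
[[25,17],[33,0]]
[[9,8],[10,0],[25,17],[33,0]]
[[9,8],[10,0],[25,17],[37,0]]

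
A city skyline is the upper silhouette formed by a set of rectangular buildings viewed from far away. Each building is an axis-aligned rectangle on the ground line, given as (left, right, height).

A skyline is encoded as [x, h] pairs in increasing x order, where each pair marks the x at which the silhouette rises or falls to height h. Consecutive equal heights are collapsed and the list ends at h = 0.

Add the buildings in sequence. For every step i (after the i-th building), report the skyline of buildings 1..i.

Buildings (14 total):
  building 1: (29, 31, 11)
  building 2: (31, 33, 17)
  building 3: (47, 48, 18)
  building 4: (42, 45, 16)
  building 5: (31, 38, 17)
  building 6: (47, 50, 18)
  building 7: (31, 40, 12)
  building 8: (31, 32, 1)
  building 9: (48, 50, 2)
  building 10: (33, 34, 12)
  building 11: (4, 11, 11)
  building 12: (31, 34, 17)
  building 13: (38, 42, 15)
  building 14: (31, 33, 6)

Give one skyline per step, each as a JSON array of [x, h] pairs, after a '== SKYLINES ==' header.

== SKYLINES ==
[[29,11],[31,0]]
[[29,11],[31,17],[33,0]]
[[29,11],[31,17],[33,0],[47,18],[48,0]]
[[29,11],[31,17],[33,0],[42,16],[45,0],[47,18],[48,0]]
[[29,11],[31,17],[38,0],[42,16],[45,0],[47,18],[48,0]]
[[29,11],[31,17],[38,0],[42,16],[45,0],[47,18],[50,0]]
[[29,11],[31,17],[38,12],[40,0],[42,16],[45,0],[47,18],[50,0]]
[[29,11],[31,17],[38,12],[40,0],[42,16],[45,0],[47,18],[50,0]]
[[29,11],[31,17],[38,12],[40,0],[42,16],[45,0],[47,18],[50,0]]
[[29,11],[31,17],[38,12],[40,0],[42,16],[45,0],[47,18],[50,0]]
[[4,11],[11,0],[29,11],[31,17],[38,12],[40,0],[42,16],[45,0],[47,18],[50,0]]
[[4,11],[11,0],[29,11],[31,17],[38,12],[40,0],[42,16],[45,0],[47,18],[50,0]]
[[4,11],[11,0],[29,11],[31,17],[38,15],[42,16],[45,0],[47,18],[50,0]]
[[4,11],[11,0],[29,11],[31,17],[38,15],[42,16],[45,0],[47,18],[50,0]]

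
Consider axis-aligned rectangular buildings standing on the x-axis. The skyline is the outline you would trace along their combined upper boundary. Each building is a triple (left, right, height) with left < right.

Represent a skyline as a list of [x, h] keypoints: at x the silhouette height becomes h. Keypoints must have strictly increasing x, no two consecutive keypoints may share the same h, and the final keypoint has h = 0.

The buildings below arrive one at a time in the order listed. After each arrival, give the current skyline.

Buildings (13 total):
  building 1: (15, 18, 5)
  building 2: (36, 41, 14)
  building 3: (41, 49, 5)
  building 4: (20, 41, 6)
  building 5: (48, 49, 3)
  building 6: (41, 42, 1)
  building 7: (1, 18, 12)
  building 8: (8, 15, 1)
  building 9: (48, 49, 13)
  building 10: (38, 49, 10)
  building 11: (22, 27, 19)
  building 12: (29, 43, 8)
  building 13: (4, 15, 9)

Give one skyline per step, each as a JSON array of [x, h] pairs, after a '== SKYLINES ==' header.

== SKYLINES ==
[[15,5],[18,0]]
[[15,5],[18,0],[36,14],[41,0]]
[[15,5],[18,0],[36,14],[41,5],[49,0]]
[[15,5],[18,0],[20,6],[36,14],[41,5],[49,0]]
[[15,5],[18,0],[20,6],[36,14],[41,5],[49,0]]
[[15,5],[18,0],[20,6],[36,14],[41,5],[49,0]]
[[1,12],[18,0],[20,6],[36,14],[41,5],[49,0]]
[[1,12],[18,0],[20,6],[36,14],[41,5],[49,0]]
[[1,12],[18,0],[20,6],[36,14],[41,5],[48,13],[49,0]]
[[1,12],[18,0],[20,6],[36,14],[41,10],[48,13],[49,0]]
[[1,12],[18,0],[20,6],[22,19],[27,6],[36,14],[41,10],[48,13],[49,0]]
[[1,12],[18,0],[20,6],[22,19],[27,6],[29,8],[36,14],[41,10],[48,13],[49,0]]
[[1,12],[18,0],[20,6],[22,19],[27,6],[29,8],[36,14],[41,10],[48,13],[49,0]]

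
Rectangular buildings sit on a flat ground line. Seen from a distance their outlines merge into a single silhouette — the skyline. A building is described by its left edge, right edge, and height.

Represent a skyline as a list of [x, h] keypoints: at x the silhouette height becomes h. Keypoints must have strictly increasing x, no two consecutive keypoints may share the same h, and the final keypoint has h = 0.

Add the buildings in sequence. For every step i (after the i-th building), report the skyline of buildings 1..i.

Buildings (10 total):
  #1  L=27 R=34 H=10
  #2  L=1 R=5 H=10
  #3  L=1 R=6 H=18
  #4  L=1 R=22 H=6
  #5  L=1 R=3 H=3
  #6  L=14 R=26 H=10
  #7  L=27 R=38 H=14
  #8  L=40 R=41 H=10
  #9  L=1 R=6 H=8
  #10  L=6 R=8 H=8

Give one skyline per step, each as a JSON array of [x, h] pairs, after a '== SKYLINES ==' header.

== SKYLINES ==
[[27,10],[34,0]]
[[1,10],[5,0],[27,10],[34,0]]
[[1,18],[6,0],[27,10],[34,0]]
[[1,18],[6,6],[22,0],[27,10],[34,0]]
[[1,18],[6,6],[22,0],[27,10],[34,0]]
[[1,18],[6,6],[14,10],[26,0],[27,10],[34,0]]
[[1,18],[6,6],[14,10],[26,0],[27,14],[38,0]]
[[1,18],[6,6],[14,10],[26,0],[27,14],[38,0],[40,10],[41,0]]
[[1,18],[6,6],[14,10],[26,0],[27,14],[38,0],[40,10],[41,0]]
[[1,18],[6,8],[8,6],[14,10],[26,0],[27,14],[38,0],[40,10],[41,0]]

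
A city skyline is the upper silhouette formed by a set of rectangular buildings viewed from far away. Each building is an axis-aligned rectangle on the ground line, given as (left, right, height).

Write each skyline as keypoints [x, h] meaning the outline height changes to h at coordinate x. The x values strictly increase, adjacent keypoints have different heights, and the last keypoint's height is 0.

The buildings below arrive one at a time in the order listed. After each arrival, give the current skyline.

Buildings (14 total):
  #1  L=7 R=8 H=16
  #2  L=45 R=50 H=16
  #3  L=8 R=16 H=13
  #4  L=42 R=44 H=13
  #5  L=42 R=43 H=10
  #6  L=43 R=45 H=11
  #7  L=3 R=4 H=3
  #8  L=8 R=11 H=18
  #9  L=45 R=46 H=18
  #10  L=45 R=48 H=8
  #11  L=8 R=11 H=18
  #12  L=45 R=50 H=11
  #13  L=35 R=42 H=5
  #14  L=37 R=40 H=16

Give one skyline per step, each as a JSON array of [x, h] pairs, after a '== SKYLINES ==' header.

== SKYLINES ==
[[7,16],[8,0]]
[[7,16],[8,0],[45,16],[50,0]]
[[7,16],[8,13],[16,0],[45,16],[50,0]]
[[7,16],[8,13],[16,0],[42,13],[44,0],[45,16],[50,0]]
[[7,16],[8,13],[16,0],[42,13],[44,0],[45,16],[50,0]]
[[7,16],[8,13],[16,0],[42,13],[44,11],[45,16],[50,0]]
[[3,3],[4,0],[7,16],[8,13],[16,0],[42,13],[44,11],[45,16],[50,0]]
[[3,3],[4,0],[7,16],[8,18],[11,13],[16,0],[42,13],[44,11],[45,16],[50,0]]
[[3,3],[4,0],[7,16],[8,18],[11,13],[16,0],[42,13],[44,11],[45,18],[46,16],[50,0]]
[[3,3],[4,0],[7,16],[8,18],[11,13],[16,0],[42,13],[44,11],[45,18],[46,16],[50,0]]
[[3,3],[4,0],[7,16],[8,18],[11,13],[16,0],[42,13],[44,11],[45,18],[46,16],[50,0]]
[[3,3],[4,0],[7,16],[8,18],[11,13],[16,0],[42,13],[44,11],[45,18],[46,16],[50,0]]
[[3,3],[4,0],[7,16],[8,18],[11,13],[16,0],[35,5],[42,13],[44,11],[45,18],[46,16],[50,0]]
[[3,3],[4,0],[7,16],[8,18],[11,13],[16,0],[35,5],[37,16],[40,5],[42,13],[44,11],[45,18],[46,16],[50,0]]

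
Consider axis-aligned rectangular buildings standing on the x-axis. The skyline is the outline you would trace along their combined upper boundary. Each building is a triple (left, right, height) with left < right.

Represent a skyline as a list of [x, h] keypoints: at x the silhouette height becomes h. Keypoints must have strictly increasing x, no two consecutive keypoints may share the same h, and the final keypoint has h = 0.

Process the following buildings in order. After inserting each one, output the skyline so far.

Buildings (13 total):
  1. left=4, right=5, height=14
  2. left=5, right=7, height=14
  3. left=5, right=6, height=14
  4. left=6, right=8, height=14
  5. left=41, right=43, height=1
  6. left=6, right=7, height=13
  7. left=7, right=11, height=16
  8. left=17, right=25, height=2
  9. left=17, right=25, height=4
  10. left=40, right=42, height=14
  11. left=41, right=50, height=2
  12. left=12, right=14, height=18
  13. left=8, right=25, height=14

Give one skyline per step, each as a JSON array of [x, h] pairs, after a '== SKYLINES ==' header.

== SKYLINES ==
[[4,14],[5,0]]
[[4,14],[7,0]]
[[4,14],[7,0]]
[[4,14],[8,0]]
[[4,14],[8,0],[41,1],[43,0]]
[[4,14],[8,0],[41,1],[43,0]]
[[4,14],[7,16],[11,0],[41,1],[43,0]]
[[4,14],[7,16],[11,0],[17,2],[25,0],[41,1],[43,0]]
[[4,14],[7,16],[11,0],[17,4],[25,0],[41,1],[43,0]]
[[4,14],[7,16],[11,0],[17,4],[25,0],[40,14],[42,1],[43,0]]
[[4,14],[7,16],[11,0],[17,4],[25,0],[40,14],[42,2],[50,0]]
[[4,14],[7,16],[11,0],[12,18],[14,0],[17,4],[25,0],[40,14],[42,2],[50,0]]
[[4,14],[7,16],[11,14],[12,18],[14,14],[25,0],[40,14],[42,2],[50,0]]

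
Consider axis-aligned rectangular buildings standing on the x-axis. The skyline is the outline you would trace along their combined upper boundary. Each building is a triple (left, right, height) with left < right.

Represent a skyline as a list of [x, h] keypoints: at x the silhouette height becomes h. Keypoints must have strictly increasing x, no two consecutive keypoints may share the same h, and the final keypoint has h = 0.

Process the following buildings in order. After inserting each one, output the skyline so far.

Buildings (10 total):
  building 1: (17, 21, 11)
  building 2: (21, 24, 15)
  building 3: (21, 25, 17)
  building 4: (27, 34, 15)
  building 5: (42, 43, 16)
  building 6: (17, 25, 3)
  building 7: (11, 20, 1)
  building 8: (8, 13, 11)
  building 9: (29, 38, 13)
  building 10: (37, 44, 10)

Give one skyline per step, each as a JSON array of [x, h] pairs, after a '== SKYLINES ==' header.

== SKYLINES ==
[[17,11],[21,0]]
[[17,11],[21,15],[24,0]]
[[17,11],[21,17],[25,0]]
[[17,11],[21,17],[25,0],[27,15],[34,0]]
[[17,11],[21,17],[25,0],[27,15],[34,0],[42,16],[43,0]]
[[17,11],[21,17],[25,0],[27,15],[34,0],[42,16],[43,0]]
[[11,1],[17,11],[21,17],[25,0],[27,15],[34,0],[42,16],[43,0]]
[[8,11],[13,1],[17,11],[21,17],[25,0],[27,15],[34,0],[42,16],[43,0]]
[[8,11],[13,1],[17,11],[21,17],[25,0],[27,15],[34,13],[38,0],[42,16],[43,0]]
[[8,11],[13,1],[17,11],[21,17],[25,0],[27,15],[34,13],[38,10],[42,16],[43,10],[44,0]]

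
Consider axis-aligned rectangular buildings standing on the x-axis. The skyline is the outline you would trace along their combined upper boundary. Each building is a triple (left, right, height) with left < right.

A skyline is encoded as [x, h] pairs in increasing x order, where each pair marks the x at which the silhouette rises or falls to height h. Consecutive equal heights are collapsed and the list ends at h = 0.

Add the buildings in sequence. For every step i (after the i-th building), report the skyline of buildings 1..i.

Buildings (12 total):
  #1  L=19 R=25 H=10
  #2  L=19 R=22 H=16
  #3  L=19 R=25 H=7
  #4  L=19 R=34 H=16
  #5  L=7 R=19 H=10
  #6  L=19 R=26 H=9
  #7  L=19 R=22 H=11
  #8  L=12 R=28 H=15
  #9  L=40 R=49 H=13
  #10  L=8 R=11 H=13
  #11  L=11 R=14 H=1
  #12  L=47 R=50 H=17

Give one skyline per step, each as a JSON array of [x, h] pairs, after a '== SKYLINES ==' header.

== SKYLINES ==
[[19,10],[25,0]]
[[19,16],[22,10],[25,0]]
[[19,16],[22,10],[25,0]]
[[19,16],[34,0]]
[[7,10],[19,16],[34,0]]
[[7,10],[19,16],[34,0]]
[[7,10],[19,16],[34,0]]
[[7,10],[12,15],[19,16],[34,0]]
[[7,10],[12,15],[19,16],[34,0],[40,13],[49,0]]
[[7,10],[8,13],[11,10],[12,15],[19,16],[34,0],[40,13],[49,0]]
[[7,10],[8,13],[11,10],[12,15],[19,16],[34,0],[40,13],[49,0]]
[[7,10],[8,13],[11,10],[12,15],[19,16],[34,0],[40,13],[47,17],[50,0]]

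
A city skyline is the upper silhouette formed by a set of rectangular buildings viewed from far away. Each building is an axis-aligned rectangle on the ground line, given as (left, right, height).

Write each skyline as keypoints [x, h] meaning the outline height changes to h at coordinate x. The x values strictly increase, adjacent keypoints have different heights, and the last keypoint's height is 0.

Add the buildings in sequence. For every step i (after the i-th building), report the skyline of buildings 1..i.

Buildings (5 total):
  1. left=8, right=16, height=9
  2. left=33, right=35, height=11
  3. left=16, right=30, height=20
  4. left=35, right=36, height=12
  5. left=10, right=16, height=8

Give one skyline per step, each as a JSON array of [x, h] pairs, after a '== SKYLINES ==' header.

== SKYLINES ==
[[8,9],[16,0]]
[[8,9],[16,0],[33,11],[35,0]]
[[8,9],[16,20],[30,0],[33,11],[35,0]]
[[8,9],[16,20],[30,0],[33,11],[35,12],[36,0]]
[[8,9],[16,20],[30,0],[33,11],[35,12],[36,0]]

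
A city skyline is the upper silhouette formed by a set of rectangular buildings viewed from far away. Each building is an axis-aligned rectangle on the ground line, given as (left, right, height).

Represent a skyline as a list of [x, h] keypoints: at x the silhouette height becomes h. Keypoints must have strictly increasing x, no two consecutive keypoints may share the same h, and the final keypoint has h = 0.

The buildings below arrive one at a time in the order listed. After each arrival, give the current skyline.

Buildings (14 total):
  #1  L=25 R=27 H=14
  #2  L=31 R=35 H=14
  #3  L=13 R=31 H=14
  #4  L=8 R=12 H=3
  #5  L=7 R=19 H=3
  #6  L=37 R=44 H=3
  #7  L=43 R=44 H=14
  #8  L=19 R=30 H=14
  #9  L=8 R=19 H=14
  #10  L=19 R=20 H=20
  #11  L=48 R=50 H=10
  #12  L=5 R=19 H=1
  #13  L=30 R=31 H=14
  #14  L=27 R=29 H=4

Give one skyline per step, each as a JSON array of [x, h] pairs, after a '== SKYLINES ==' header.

== SKYLINES ==
[[25,14],[27,0]]
[[25,14],[27,0],[31,14],[35,0]]
[[13,14],[35,0]]
[[8,3],[12,0],[13,14],[35,0]]
[[7,3],[13,14],[35,0]]
[[7,3],[13,14],[35,0],[37,3],[44,0]]
[[7,3],[13,14],[35,0],[37,3],[43,14],[44,0]]
[[7,3],[13,14],[35,0],[37,3],[43,14],[44,0]]
[[7,3],[8,14],[35,0],[37,3],[43,14],[44,0]]
[[7,3],[8,14],[19,20],[20,14],[35,0],[37,3],[43,14],[44,0]]
[[7,3],[8,14],[19,20],[20,14],[35,0],[37,3],[43,14],[44,0],[48,10],[50,0]]
[[5,1],[7,3],[8,14],[19,20],[20,14],[35,0],[37,3],[43,14],[44,0],[48,10],[50,0]]
[[5,1],[7,3],[8,14],[19,20],[20,14],[35,0],[37,3],[43,14],[44,0],[48,10],[50,0]]
[[5,1],[7,3],[8,14],[19,20],[20,14],[35,0],[37,3],[43,14],[44,0],[48,10],[50,0]]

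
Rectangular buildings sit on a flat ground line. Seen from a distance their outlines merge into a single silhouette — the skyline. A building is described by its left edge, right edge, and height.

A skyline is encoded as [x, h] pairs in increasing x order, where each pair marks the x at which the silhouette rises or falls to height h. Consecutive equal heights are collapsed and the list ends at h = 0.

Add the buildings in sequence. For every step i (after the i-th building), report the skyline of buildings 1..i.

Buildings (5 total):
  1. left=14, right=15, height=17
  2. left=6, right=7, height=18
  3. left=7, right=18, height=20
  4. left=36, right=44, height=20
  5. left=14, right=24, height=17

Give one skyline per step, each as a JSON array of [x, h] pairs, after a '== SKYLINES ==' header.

== SKYLINES ==
[[14,17],[15,0]]
[[6,18],[7,0],[14,17],[15,0]]
[[6,18],[7,20],[18,0]]
[[6,18],[7,20],[18,0],[36,20],[44,0]]
[[6,18],[7,20],[18,17],[24,0],[36,20],[44,0]]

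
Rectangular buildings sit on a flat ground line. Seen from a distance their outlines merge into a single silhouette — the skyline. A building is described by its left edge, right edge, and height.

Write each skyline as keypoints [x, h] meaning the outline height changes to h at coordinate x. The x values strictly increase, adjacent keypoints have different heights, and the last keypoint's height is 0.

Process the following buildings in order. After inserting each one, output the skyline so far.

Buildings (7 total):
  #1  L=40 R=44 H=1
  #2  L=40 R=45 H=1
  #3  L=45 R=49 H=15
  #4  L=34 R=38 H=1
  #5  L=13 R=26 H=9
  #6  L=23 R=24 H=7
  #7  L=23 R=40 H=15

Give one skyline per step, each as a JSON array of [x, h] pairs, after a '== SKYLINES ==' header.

== SKYLINES ==
[[40,1],[44,0]]
[[40,1],[45,0]]
[[40,1],[45,15],[49,0]]
[[34,1],[38,0],[40,1],[45,15],[49,0]]
[[13,9],[26,0],[34,1],[38,0],[40,1],[45,15],[49,0]]
[[13,9],[26,0],[34,1],[38,0],[40,1],[45,15],[49,0]]
[[13,9],[23,15],[40,1],[45,15],[49,0]]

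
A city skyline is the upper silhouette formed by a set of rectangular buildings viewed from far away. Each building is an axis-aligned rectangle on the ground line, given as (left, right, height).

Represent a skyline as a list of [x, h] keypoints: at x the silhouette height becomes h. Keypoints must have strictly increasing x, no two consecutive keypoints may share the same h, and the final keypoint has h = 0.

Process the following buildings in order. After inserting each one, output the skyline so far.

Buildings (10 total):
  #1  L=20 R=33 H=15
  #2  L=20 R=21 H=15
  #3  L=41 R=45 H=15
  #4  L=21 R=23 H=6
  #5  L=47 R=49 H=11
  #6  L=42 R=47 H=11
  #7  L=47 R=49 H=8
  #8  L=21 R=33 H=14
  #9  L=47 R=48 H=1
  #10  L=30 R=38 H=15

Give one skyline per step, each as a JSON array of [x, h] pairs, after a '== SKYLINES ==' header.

== SKYLINES ==
[[20,15],[33,0]]
[[20,15],[33,0]]
[[20,15],[33,0],[41,15],[45,0]]
[[20,15],[33,0],[41,15],[45,0]]
[[20,15],[33,0],[41,15],[45,0],[47,11],[49,0]]
[[20,15],[33,0],[41,15],[45,11],[49,0]]
[[20,15],[33,0],[41,15],[45,11],[49,0]]
[[20,15],[33,0],[41,15],[45,11],[49,0]]
[[20,15],[33,0],[41,15],[45,11],[49,0]]
[[20,15],[38,0],[41,15],[45,11],[49,0]]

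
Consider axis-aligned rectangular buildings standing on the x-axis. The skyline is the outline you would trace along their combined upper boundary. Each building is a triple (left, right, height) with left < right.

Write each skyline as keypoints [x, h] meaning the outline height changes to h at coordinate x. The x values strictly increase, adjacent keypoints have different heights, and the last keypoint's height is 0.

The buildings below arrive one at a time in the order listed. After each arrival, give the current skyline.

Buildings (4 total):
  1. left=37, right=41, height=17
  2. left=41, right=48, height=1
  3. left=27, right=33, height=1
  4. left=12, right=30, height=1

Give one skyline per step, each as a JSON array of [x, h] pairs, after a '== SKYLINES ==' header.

== SKYLINES ==
[[37,17],[41,0]]
[[37,17],[41,1],[48,0]]
[[27,1],[33,0],[37,17],[41,1],[48,0]]
[[12,1],[33,0],[37,17],[41,1],[48,0]]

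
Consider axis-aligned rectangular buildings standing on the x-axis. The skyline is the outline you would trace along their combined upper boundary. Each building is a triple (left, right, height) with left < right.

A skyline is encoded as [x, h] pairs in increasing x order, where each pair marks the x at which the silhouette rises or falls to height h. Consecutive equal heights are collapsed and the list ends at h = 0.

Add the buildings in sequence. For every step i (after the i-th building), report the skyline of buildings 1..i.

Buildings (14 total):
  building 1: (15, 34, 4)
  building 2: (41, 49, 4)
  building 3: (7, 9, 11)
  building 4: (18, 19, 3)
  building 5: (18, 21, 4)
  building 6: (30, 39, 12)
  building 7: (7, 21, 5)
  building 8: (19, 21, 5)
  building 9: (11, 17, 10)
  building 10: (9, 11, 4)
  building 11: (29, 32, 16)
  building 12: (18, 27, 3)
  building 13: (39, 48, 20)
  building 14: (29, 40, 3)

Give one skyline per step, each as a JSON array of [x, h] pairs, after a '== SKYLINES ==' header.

== SKYLINES ==
[[15,4],[34,0]]
[[15,4],[34,0],[41,4],[49,0]]
[[7,11],[9,0],[15,4],[34,0],[41,4],[49,0]]
[[7,11],[9,0],[15,4],[34,0],[41,4],[49,0]]
[[7,11],[9,0],[15,4],[34,0],[41,4],[49,0]]
[[7,11],[9,0],[15,4],[30,12],[39,0],[41,4],[49,0]]
[[7,11],[9,5],[21,4],[30,12],[39,0],[41,4],[49,0]]
[[7,11],[9,5],[21,4],[30,12],[39,0],[41,4],[49,0]]
[[7,11],[9,5],[11,10],[17,5],[21,4],[30,12],[39,0],[41,4],[49,0]]
[[7,11],[9,5],[11,10],[17,5],[21,4],[30,12],[39,0],[41,4],[49,0]]
[[7,11],[9,5],[11,10],[17,5],[21,4],[29,16],[32,12],[39,0],[41,4],[49,0]]
[[7,11],[9,5],[11,10],[17,5],[21,4],[29,16],[32,12],[39,0],[41,4],[49,0]]
[[7,11],[9,5],[11,10],[17,5],[21,4],[29,16],[32,12],[39,20],[48,4],[49,0]]
[[7,11],[9,5],[11,10],[17,5],[21,4],[29,16],[32,12],[39,20],[48,4],[49,0]]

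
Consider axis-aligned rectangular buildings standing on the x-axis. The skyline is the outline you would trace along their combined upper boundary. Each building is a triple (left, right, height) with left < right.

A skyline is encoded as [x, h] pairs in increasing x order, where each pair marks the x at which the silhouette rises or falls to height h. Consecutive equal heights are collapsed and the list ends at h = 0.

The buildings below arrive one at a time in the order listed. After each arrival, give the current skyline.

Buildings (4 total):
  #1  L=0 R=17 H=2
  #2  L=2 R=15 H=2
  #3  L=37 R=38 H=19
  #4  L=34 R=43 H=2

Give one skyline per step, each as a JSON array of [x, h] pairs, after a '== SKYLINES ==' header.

== SKYLINES ==
[[0,2],[17,0]]
[[0,2],[17,0]]
[[0,2],[17,0],[37,19],[38,0]]
[[0,2],[17,0],[34,2],[37,19],[38,2],[43,0]]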